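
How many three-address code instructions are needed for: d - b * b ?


Expression: d - b * b
Generating three-address code (respecting * over +/- precedence):
  Instruction 1: t1 = b * b
  Instruction 2: t2 = d - t1
Total instructions: 2

2


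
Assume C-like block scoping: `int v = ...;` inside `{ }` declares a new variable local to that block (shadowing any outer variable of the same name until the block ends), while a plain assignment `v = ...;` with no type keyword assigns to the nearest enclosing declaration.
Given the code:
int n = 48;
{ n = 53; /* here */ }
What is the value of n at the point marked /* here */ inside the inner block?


Analyzing scoping rules:
Outer scope: declares n = 48
Inner block: 'n = 53;' has no type keyword, so it is an assignment to the outer n (no shadowing)
Inside the block, after the assignment -> 53
Result: 53

53


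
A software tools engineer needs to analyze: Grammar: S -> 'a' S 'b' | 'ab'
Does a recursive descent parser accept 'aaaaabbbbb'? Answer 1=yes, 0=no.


Grammar accepts strings of the form a^n b^n (n >= 1)
Word: 'aaaaabbbbb'
Counting: 5 a's and 5 b's
Check: 5 == 5? Yes
Derivation (S -> aSb applied 4 time(s), then S -> ab): S => aSb => aaSbb => aaaSbbb => aaaaSbbbb => aaaaabbbbb
Accepted

1


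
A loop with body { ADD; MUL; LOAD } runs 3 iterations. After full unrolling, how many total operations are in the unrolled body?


Loop body operations: ADD, MUL, LOAD (3 ops per iteration)
Unrolling 3 iterations:
  Iteration 1: ADD, MUL, LOAD (3 ops)
  Iteration 2: ADD, MUL, LOAD (3 ops)
  Iteration 3: ADD, MUL, LOAD (3 ops)
Total: 3 iterations * 3 ops/iter = 9 operations

9


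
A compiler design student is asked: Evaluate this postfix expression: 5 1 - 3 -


Processing tokens left to right:
Push 5, Push 1
Pop 5 and 1, compute 5 - 1 = 4, push 4
Push 3
Pop 4 and 3, compute 4 - 3 = 1, push 1
Stack result: 1

1


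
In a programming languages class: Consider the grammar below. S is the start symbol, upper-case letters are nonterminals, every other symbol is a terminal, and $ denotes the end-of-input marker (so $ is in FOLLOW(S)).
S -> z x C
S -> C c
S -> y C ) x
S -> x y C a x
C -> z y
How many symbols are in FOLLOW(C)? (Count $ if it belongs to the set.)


S is the start symbol and does not occur in any rule body, so FOLLOW(S) = {$}.
Examining every occurrence of C in a rule body:
  S -> z x C : C is at the right end -> add FOLLOW(S) = {$}
  S -> C c : C is followed by terminal 'c' -> add 'c'
  S -> y C ) x : C is followed by terminal ')' -> add ')'
  S -> x y C a x : C is followed by terminal 'a' -> add 'a'
  C -> z y : C does not occur in the body -> contributes nothing
FOLLOW(C) = {), a, c, $}
Count: 4

4


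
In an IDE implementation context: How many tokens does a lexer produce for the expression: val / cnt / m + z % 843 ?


Scanning 'val / cnt / m + z % 843'
Token 1: 'val' -> identifier
Token 2: '/' -> operator
Token 3: 'cnt' -> identifier
Token 4: '/' -> operator
Token 5: 'm' -> identifier
Token 6: '+' -> operator
Token 7: 'z' -> identifier
Token 8: '%' -> operator
Token 9: '843' -> integer_literal
Total tokens: 9

9


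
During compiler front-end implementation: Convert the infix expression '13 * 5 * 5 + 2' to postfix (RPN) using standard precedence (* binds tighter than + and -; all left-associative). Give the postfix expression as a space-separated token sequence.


Applying the shunting-yard algorithm:
  Operand 13 -> output
  Push '*' onto operator stack -> op-stack: [*]
  Operand 5 -> output
  See '*' (prec 2); top '*' (prec 2) >= it -> pop '*' to output
  Push '*' onto operator stack -> op-stack: [*]
  Operand 5 -> output
  See '+' (prec 1); top '*' (prec 2) >= it -> pop '*' to output
  Push '+' onto operator stack -> op-stack: [+]
  Operand 2 -> output
  End of input: pop '+' to output
Postfix result: 13 5 * 5 * 2 +

13 5 * 5 * 2 +


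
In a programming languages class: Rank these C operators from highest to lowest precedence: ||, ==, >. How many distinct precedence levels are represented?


Looking up precedence for each operator:
  || -> precedence 1
  == -> precedence 3
  > -> precedence 4
Sorted highest to lowest: >, ==, ||
Distinct precedence values: [4, 3, 1]
Number of distinct levels: 3

3


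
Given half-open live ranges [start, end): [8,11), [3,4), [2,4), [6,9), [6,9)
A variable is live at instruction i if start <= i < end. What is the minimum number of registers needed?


Live ranges:
  Var0: [8, 11)
  Var1: [3, 4)
  Var2: [2, 4)
  Var3: [6, 9)
  Var4: [6, 9)
Sweep-line events (position, delta, active):
  pos=2 start -> active=1
  pos=3 start -> active=2
  pos=4 end -> active=1
  pos=4 end -> active=0
  pos=6 start -> active=1
  pos=6 start -> active=2
  pos=8 start -> active=3
  pos=9 end -> active=2
  pos=9 end -> active=1
  pos=11 end -> active=0
Maximum simultaneous active: 3
Minimum registers needed: 3

3


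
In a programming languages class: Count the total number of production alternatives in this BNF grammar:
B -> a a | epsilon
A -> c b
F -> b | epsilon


Counting alternatives per rule:
  B: 2 alternative(s)
  A: 1 alternative(s)
  F: 2 alternative(s)
Sum: 2 + 1 + 2 = 5

5


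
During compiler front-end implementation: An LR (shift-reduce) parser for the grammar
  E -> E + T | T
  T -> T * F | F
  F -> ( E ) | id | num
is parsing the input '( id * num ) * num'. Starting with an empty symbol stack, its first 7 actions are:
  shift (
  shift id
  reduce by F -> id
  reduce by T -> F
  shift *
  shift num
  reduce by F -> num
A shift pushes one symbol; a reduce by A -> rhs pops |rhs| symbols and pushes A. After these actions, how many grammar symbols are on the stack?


Tracking the symbol stack through each action:
  Action 1: shift '(' : push -> stack = [(] (size 1)
  Action 2: shift 'id' : push -> stack = [(, id] (size 2)
  Action 3: reduce by F -> id : pop 1, push F -> stack = [(, F] (size 2)
  Action 4: reduce by T -> F : pop 1, push T -> stack = [(, T] (size 2)
  Action 5: shift '*' : push -> stack = [(, T, *] (size 3)
  Action 6: shift 'num' : push -> stack = [(, T, *, num] (size 4)
  Action 7: reduce by F -> num : pop 1, push F -> stack = [(, T, *, F] (size 4)
Final stack size: 4

4


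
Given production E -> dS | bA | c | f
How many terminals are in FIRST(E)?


Production: E -> dS | bA | c | f
Examining each alternative for leading terminals:
  E -> dS : first terminal = 'd'
  E -> bA : first terminal = 'b'
  E -> c : first terminal = 'c'
  E -> f : first terminal = 'f'
FIRST(E) = {b, c, d, f}
Count: 4

4


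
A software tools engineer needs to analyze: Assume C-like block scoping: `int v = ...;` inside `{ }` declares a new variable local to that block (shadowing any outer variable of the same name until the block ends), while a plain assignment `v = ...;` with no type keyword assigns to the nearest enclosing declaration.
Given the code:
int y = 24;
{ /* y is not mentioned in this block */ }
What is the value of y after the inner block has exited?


Analyzing scoping rules:
Outer scope: declares y = 24
Inner block: y is neither redeclared nor assigned -> unchanged
After the block -> 24
Result: 24

24


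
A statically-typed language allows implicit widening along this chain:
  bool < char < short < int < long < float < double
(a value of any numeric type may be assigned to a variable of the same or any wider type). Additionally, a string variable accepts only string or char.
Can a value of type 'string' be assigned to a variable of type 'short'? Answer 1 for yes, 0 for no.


Target variable type: short
Source value type: string
Rule: string cannot widen to any numeric type
Result: 0

0


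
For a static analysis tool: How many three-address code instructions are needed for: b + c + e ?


Expression: b + c + e
Generating three-address code (respecting * over +/- precedence):
  Instruction 1: t1 = b + c
  Instruction 2: t2 = t1 + e
Total instructions: 2

2


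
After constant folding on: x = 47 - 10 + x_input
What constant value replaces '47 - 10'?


Identifying constant sub-expression:
  Original: x = 47 - 10 + x_input
  47 and 10 are both compile-time constants
  Evaluating: 47 - 10 = 37
  After folding: x = 37 + x_input

37


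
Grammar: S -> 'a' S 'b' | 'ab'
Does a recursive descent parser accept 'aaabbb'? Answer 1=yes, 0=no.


Grammar accepts strings of the form a^n b^n (n >= 1)
Word: 'aaabbb'
Counting: 3 a's and 3 b's
Check: 3 == 3? Yes
Derivation (S -> aSb applied 2 time(s), then S -> ab): S => aSb => aaSbb => aaabbb
Accepted

1


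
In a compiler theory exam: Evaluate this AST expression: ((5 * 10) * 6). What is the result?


Expression: ((5 * 10) * 6)
Evaluating step by step:
  5 * 10 = 50
  50 * 6 = 300
Result: 300

300


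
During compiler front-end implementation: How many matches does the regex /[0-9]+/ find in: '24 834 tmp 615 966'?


Pattern: /[0-9]+/ (int literals)
Input: '24 834 tmp 615 966'
Scanning for matches:
  Match 1: '24'
  Match 2: '834'
  Match 3: '615'
  Match 4: '966'
Total matches: 4

4


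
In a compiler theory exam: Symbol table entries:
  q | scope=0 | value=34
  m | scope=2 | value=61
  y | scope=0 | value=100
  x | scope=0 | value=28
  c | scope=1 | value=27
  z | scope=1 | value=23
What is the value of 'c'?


Searching symbol table for 'c':
  q | scope=0 | value=34
  m | scope=2 | value=61
  y | scope=0 | value=100
  x | scope=0 | value=28
  c | scope=1 | value=27 <- MATCH
  z | scope=1 | value=23
Found 'c' at scope 1 with value 27

27


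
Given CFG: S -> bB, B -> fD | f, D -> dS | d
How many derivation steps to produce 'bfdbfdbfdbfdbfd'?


Grammar: S -> bB, B -> fD | f, D -> dS | d
Deriving 'bfdbfdbfdbfdbfd':
Step 1: S -> bB => bB
Step 2: B -> fD => bfD
Step 3: D -> dS => bfdS
Step 4: S -> bB => bfdbB
Step 5: B -> fD => bfdbfD
Step 6: D -> dS => bfdbfdS
Step 7: S -> bB => bfdbfdbB
Step 8: B -> fD => bfdbfdbfD
Step 9: D -> dS => bfdbfdbfdS
Step 10: S -> bB => bfdbfdbfdbB
Step 11: B -> fD => bfdbfdbfdbfD
Step 12: D -> dS => bfdbfdbfdbfdS
Step 13: S -> bB => bfdbfdbfdbfdbB
Step 14: B -> fD => bfdbfdbfdbfdbfD
Step 15: D -> d => bfdbfdbfdbfdbfd
Total derivation steps: 15

15


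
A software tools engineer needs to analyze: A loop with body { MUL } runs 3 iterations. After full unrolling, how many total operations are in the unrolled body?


Loop body operations: MUL (1 op per iteration)
Unrolling 3 iterations:
  Iteration 1: MUL (1 ops)
  Iteration 2: MUL (1 ops)
  Iteration 3: MUL (1 ops)
Total: 3 iterations * 1 ops/iter = 3 operations

3


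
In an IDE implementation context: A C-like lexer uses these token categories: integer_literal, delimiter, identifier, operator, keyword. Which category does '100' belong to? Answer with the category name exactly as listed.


Token: '100'
Checking categories:
  identifier: no
  integer_literal: YES
  operator: no
  keyword: no
  delimiter: no
Category: integer_literal

integer_literal


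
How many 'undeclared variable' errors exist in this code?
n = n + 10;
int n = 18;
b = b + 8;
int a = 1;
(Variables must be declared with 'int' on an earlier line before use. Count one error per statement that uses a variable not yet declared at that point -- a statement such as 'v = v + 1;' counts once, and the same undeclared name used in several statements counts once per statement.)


Scanning code line by line:
  Line 1: use 'n' -> ERROR (undeclared)
  Line 2: declare 'n' -> declared = ['n']
  Line 3: use 'b' -> ERROR (undeclared)
  Line 4: declare 'a' -> declared = ['a', 'n']
Total undeclared variable errors: 2

2


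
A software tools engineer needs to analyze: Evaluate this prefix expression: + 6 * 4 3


Parsing prefix expression: + 6 * 4 3
Step 1: Innermost operation '* 4 3'
  4 * 3 = 12
Step 2: Outer operation '+ 6 [12]'
  6 + 12 = 18

18


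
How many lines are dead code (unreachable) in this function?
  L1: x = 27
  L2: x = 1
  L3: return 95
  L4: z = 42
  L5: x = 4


Analyzing control flow:
  L1: reachable (before return)
  L2: reachable (before return)
  L3: reachable (return statement)
  L4: DEAD (after return at L3)
  L5: DEAD (after return at L3)
Return at L3, total lines = 5
Dead lines: L4 through L5
Count: 2

2


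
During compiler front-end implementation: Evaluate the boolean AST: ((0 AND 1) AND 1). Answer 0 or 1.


Step 1: Evaluate inner node
  0 AND 1 = 0
Step 2: Evaluate root node
  0 AND 1 = 0

0


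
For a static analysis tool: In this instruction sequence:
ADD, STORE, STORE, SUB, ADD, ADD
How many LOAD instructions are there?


Scanning instruction sequence for LOAD:
  Position 1: ADD
  Position 2: STORE
  Position 3: STORE
  Position 4: SUB
  Position 5: ADD
  Position 6: ADD
Matches at positions: []
Total LOAD count: 0

0


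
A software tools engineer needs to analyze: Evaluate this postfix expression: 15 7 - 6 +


Processing tokens left to right:
Push 15, Push 7
Pop 15 and 7, compute 15 - 7 = 8, push 8
Push 6
Pop 8 and 6, compute 8 + 6 = 14, push 14
Stack result: 14

14


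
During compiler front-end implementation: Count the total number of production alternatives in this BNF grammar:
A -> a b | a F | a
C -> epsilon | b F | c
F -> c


Counting alternatives per rule:
  A: 3 alternative(s)
  C: 3 alternative(s)
  F: 1 alternative(s)
Sum: 3 + 3 + 1 = 7

7


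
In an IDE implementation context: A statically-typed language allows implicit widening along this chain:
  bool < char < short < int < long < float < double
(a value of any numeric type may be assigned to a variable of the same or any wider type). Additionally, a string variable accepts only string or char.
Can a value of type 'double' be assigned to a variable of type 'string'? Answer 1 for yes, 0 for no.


Target variable type: string
Source value type: double
Rule: string accepts only {string, char}
  source 'double' in {string, char}? No
Result: 0

0


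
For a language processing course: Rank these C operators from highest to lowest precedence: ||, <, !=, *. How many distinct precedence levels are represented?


Looking up precedence for each operator:
  || -> precedence 1
  < -> precedence 4
  != -> precedence 3
  * -> precedence 6
Sorted highest to lowest: *, <, !=, ||
Distinct precedence values: [6, 4, 3, 1]
Number of distinct levels: 4

4


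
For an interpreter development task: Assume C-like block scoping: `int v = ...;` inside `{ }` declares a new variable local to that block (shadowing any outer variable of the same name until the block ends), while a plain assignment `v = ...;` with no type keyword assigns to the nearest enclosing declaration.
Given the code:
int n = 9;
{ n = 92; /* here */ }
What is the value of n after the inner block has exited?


Analyzing scoping rules:
Outer scope: declares n = 9
Inner block: 'n = 92;' has no type keyword, so it is an assignment to the outer n (no shadowing)
The assignment changed the outer variable itself, so the new value persists after the block -> 92
Result: 92

92


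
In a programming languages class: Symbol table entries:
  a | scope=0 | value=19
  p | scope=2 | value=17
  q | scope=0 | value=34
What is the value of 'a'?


Searching symbol table for 'a':
  a | scope=0 | value=19 <- MATCH
  p | scope=2 | value=17
  q | scope=0 | value=34
Found 'a' at scope 0 with value 19

19


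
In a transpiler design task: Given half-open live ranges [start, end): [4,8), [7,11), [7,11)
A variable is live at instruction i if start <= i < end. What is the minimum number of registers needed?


Live ranges:
  Var0: [4, 8)
  Var1: [7, 11)
  Var2: [7, 11)
Sweep-line events (position, delta, active):
  pos=4 start -> active=1
  pos=7 start -> active=2
  pos=7 start -> active=3
  pos=8 end -> active=2
  pos=11 end -> active=1
  pos=11 end -> active=0
Maximum simultaneous active: 3
Minimum registers needed: 3

3


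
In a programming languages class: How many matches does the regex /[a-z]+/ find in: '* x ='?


Pattern: /[a-z]+/ (identifiers)
Input: '* x ='
Scanning for matches:
  Match 1: 'x'
Total matches: 1

1


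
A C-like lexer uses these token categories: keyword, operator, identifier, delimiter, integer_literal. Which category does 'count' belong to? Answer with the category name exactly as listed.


Token: 'count'
Checking categories:
  identifier: YES
  integer_literal: no
  operator: no
  keyword: no
  delimiter: no
Category: identifier

identifier


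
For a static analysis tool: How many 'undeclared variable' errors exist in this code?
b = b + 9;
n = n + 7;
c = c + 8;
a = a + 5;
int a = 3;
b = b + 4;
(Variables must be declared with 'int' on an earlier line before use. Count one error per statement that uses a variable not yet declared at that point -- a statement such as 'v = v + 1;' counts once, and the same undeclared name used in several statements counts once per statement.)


Scanning code line by line:
  Line 1: use 'b' -> ERROR (undeclared)
  Line 2: use 'n' -> ERROR (undeclared)
  Line 3: use 'c' -> ERROR (undeclared)
  Line 4: use 'a' -> ERROR (undeclared)
  Line 5: declare 'a' -> declared = ['a']
  Line 6: use 'b' -> ERROR (undeclared)
Total undeclared variable errors: 5

5


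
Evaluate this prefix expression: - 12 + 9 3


Parsing prefix expression: - 12 + 9 3
Step 1: Innermost operation '+ 9 3'
  9 + 3 = 12
Step 2: Outer operation '- 12 [12]'
  12 - 12 = 0

0


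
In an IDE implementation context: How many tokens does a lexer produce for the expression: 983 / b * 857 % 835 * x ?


Scanning '983 / b * 857 % 835 * x'
Token 1: '983' -> integer_literal
Token 2: '/' -> operator
Token 3: 'b' -> identifier
Token 4: '*' -> operator
Token 5: '857' -> integer_literal
Token 6: '%' -> operator
Token 7: '835' -> integer_literal
Token 8: '*' -> operator
Token 9: 'x' -> identifier
Total tokens: 9

9


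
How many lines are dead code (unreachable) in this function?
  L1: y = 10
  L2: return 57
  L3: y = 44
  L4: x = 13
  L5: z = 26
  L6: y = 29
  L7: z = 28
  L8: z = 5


Analyzing control flow:
  L1: reachable (before return)
  L2: reachable (return statement)
  L3: DEAD (after return at L2)
  L4: DEAD (after return at L2)
  L5: DEAD (after return at L2)
  L6: DEAD (after return at L2)
  L7: DEAD (after return at L2)
  L8: DEAD (after return at L2)
Return at L2, total lines = 8
Dead lines: L3 through L8
Count: 6

6


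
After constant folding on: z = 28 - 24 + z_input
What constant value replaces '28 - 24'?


Identifying constant sub-expression:
  Original: z = 28 - 24 + z_input
  28 and 24 are both compile-time constants
  Evaluating: 28 - 24 = 4
  After folding: z = 4 + z_input

4


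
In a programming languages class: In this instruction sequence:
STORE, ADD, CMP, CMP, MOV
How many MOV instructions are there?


Scanning instruction sequence for MOV:
  Position 1: STORE
  Position 2: ADD
  Position 3: CMP
  Position 4: CMP
  Position 5: MOV <- MATCH
Matches at positions: [5]
Total MOV count: 1

1


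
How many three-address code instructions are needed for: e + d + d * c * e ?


Expression: e + d + d * c * e
Generating three-address code (respecting * over +/- precedence):
  Instruction 1: t1 = d * c
  Instruction 2: t2 = t1 * e
  Instruction 3: t3 = e + d
  Instruction 4: t4 = t3 + t2
Total instructions: 4

4


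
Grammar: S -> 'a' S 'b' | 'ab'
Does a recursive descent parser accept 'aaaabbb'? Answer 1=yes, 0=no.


Grammar accepts strings of the form a^n b^n (n >= 1)
Word: 'aaaabbb'
Counting: 4 a's and 3 b's
Check: 4 == 3? No
Mismatch: a-count != b-count
Rejected

0


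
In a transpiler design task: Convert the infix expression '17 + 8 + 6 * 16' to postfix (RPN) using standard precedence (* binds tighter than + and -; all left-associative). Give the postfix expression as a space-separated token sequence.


Applying the shunting-yard algorithm:
  Operand 17 -> output
  Push '+' onto operator stack -> op-stack: [+]
  Operand 8 -> output
  See '+' (prec 1); top '+' (prec 1) >= it -> pop '+' to output
  Push '+' onto operator stack -> op-stack: [+]
  Operand 6 -> output
  Push '*' onto operator stack -> op-stack: [+, *]
  Operand 16 -> output
  End of input: pop '*' to output
  End of input: pop '+' to output
Postfix result: 17 8 + 6 16 * +

17 8 + 6 16 * +


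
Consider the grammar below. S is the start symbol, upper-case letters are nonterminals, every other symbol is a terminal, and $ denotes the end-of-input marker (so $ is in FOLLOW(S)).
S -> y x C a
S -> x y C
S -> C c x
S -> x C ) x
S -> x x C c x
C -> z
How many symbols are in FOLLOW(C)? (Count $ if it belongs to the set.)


S is the start symbol and does not occur in any rule body, so FOLLOW(S) = {$}.
Examining every occurrence of C in a rule body:
  S -> y x C a : C is followed by terminal 'a' -> add 'a'
  S -> x y C : C is at the right end -> add FOLLOW(S) = {$}
  S -> C c x : C is followed by terminal 'c' -> add 'c'
  S -> x C ) x : C is followed by terminal ')' -> add ')'
  S -> x x C c x : C is followed by terminal 'c' -> add 'c' (already in the set)
  C -> z : C does not occur in the body -> contributes nothing
FOLLOW(C) = {), a, c, $}
Count: 4

4


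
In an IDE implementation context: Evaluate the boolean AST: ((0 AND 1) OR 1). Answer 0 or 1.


Step 1: Evaluate inner node
  0 AND 1 = 0
Step 2: Evaluate root node
  0 OR 1 = 1

1


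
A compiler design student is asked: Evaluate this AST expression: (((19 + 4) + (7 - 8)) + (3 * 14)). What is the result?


Expression: (((19 + 4) + (7 - 8)) + (3 * 14))
Evaluating step by step:
  19 + 4 = 23
  7 - 8 = -1
  23 + -1 = 22
  3 * 14 = 42
  22 + 42 = 64
Result: 64

64


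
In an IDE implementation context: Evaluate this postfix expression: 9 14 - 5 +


Processing tokens left to right:
Push 9, Push 14
Pop 9 and 14, compute 9 - 14 = -5, push -5
Push 5
Pop -5 and 5, compute -5 + 5 = 0, push 0
Stack result: 0

0


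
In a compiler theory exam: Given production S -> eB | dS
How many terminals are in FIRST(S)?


Production: S -> eB | dS
Examining each alternative for leading terminals:
  S -> eB : first terminal = 'e'
  S -> dS : first terminal = 'd'
FIRST(S) = {d, e}
Count: 2

2


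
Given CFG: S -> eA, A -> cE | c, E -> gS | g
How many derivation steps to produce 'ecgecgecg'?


Grammar: S -> eA, A -> cE | c, E -> gS | g
Deriving 'ecgecgecg':
Step 1: S -> eA => eA
Step 2: A -> cE => ecE
Step 3: E -> gS => ecgS
Step 4: S -> eA => ecgeA
Step 5: A -> cE => ecgecE
Step 6: E -> gS => ecgecgS
Step 7: S -> eA => ecgecgeA
Step 8: A -> cE => ecgecgecE
Step 9: E -> g => ecgecgecg
Total derivation steps: 9

9


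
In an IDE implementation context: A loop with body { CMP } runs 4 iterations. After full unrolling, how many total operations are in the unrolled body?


Loop body operations: CMP (1 op per iteration)
Unrolling 4 iterations:
  Iteration 1: CMP (1 ops)
  Iteration 2: CMP (1 ops)
  Iteration 3: CMP (1 ops)
  Iteration 4: CMP (1 ops)
Total: 4 iterations * 1 ops/iter = 4 operations

4


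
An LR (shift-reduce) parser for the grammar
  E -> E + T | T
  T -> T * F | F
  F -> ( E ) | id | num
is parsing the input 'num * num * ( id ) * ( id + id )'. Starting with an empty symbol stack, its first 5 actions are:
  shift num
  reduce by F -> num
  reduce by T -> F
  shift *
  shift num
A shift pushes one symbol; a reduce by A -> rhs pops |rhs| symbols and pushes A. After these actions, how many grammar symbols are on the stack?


Tracking the symbol stack through each action:
  Action 1: shift 'num' : push -> stack = [num] (size 1)
  Action 2: reduce by F -> num : pop 1, push F -> stack = [F] (size 1)
  Action 3: reduce by T -> F : pop 1, push T -> stack = [T] (size 1)
  Action 4: shift '*' : push -> stack = [T, *] (size 2)
  Action 5: shift 'num' : push -> stack = [T, *, num] (size 3)
Final stack size: 3

3


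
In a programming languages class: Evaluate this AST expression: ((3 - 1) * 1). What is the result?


Expression: ((3 - 1) * 1)
Evaluating step by step:
  3 - 1 = 2
  2 * 1 = 2
Result: 2

2


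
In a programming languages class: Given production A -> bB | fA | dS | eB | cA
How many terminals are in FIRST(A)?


Production: A -> bB | fA | dS | eB | cA
Examining each alternative for leading terminals:
  A -> bB : first terminal = 'b'
  A -> fA : first terminal = 'f'
  A -> dS : first terminal = 'd'
  A -> eB : first terminal = 'e'
  A -> cA : first terminal = 'c'
FIRST(A) = {b, c, d, e, f}
Count: 5

5


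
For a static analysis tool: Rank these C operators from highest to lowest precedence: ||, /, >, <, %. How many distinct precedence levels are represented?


Looking up precedence for each operator:
  || -> precedence 1
  / -> precedence 6
  > -> precedence 4
  < -> precedence 4
  % -> precedence 6
Sorted highest to lowest: /, %, >, <, ||
Distinct precedence values: [6, 4, 1]
Number of distinct levels: 3

3


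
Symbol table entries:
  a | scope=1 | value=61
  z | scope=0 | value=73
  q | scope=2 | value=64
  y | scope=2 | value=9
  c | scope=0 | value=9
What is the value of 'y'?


Searching symbol table for 'y':
  a | scope=1 | value=61
  z | scope=0 | value=73
  q | scope=2 | value=64
  y | scope=2 | value=9 <- MATCH
  c | scope=0 | value=9
Found 'y' at scope 2 with value 9

9


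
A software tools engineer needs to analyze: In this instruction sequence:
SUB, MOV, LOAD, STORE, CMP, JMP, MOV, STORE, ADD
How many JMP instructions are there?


Scanning instruction sequence for JMP:
  Position 1: SUB
  Position 2: MOV
  Position 3: LOAD
  Position 4: STORE
  Position 5: CMP
  Position 6: JMP <- MATCH
  Position 7: MOV
  Position 8: STORE
  Position 9: ADD
Matches at positions: [6]
Total JMP count: 1

1


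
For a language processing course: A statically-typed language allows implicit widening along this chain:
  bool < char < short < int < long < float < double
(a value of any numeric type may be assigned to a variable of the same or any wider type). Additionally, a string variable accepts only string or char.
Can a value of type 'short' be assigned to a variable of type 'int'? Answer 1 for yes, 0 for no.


Target variable type: int
Source value type: short
Numeric ranks: short=2, int=3
Widening allowed iff rank(source) <= rank(target): 2 <= 3? Yes
Result: 1

1


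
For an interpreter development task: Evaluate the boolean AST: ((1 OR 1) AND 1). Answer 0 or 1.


Step 1: Evaluate inner node
  1 OR 1 = 1
Step 2: Evaluate root node
  1 AND 1 = 1

1


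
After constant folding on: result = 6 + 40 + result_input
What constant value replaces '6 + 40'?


Identifying constant sub-expression:
  Original: result = 6 + 40 + result_input
  6 and 40 are both compile-time constants
  Evaluating: 6 + 40 = 46
  After folding: result = 46 + result_input

46


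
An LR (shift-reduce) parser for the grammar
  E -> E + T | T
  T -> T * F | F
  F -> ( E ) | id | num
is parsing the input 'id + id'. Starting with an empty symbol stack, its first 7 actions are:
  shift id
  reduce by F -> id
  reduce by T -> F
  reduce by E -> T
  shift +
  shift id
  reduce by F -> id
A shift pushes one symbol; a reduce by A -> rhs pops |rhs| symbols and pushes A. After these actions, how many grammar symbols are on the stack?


Tracking the symbol stack through each action:
  Action 1: shift 'id' : push -> stack = [id] (size 1)
  Action 2: reduce by F -> id : pop 1, push F -> stack = [F] (size 1)
  Action 3: reduce by T -> F : pop 1, push T -> stack = [T] (size 1)
  Action 4: reduce by E -> T : pop 1, push E -> stack = [E] (size 1)
  Action 5: shift '+' : push -> stack = [E, +] (size 2)
  Action 6: shift 'id' : push -> stack = [E, +, id] (size 3)
  Action 7: reduce by F -> id : pop 1, push F -> stack = [E, +, F] (size 3)
Final stack size: 3

3


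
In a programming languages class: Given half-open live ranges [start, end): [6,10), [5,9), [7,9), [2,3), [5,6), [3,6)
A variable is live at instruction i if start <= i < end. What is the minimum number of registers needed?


Live ranges:
  Var0: [6, 10)
  Var1: [5, 9)
  Var2: [7, 9)
  Var3: [2, 3)
  Var4: [5, 6)
  Var5: [3, 6)
Sweep-line events (position, delta, active):
  pos=2 start -> active=1
  pos=3 end -> active=0
  pos=3 start -> active=1
  pos=5 start -> active=2
  pos=5 start -> active=3
  pos=6 end -> active=2
  pos=6 end -> active=1
  pos=6 start -> active=2
  pos=7 start -> active=3
  pos=9 end -> active=2
  pos=9 end -> active=1
  pos=10 end -> active=0
Maximum simultaneous active: 3
Minimum registers needed: 3

3


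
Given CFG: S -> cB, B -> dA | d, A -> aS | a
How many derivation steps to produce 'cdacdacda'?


Grammar: S -> cB, B -> dA | d, A -> aS | a
Deriving 'cdacdacda':
Step 1: S -> cB => cB
Step 2: B -> dA => cdA
Step 3: A -> aS => cdaS
Step 4: S -> cB => cdacB
Step 5: B -> dA => cdacdA
Step 6: A -> aS => cdacdaS
Step 7: S -> cB => cdacdacB
Step 8: B -> dA => cdacdacdA
Step 9: A -> a => cdacdacda
Total derivation steps: 9

9


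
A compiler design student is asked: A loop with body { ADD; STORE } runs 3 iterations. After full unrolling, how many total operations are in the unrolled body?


Loop body operations: ADD, STORE (2 ops per iteration)
Unrolling 3 iterations:
  Iteration 1: ADD, STORE (2 ops)
  Iteration 2: ADD, STORE (2 ops)
  Iteration 3: ADD, STORE (2 ops)
Total: 3 iterations * 2 ops/iter = 6 operations

6


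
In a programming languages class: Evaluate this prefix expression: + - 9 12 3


Parsing prefix expression: + - 9 12 3
Step 1: Innermost operation '- 9 12'
  9 - 12 = -3
Step 2: Outer operation '+ [-3] 3'
  -3 + 3 = 0

0


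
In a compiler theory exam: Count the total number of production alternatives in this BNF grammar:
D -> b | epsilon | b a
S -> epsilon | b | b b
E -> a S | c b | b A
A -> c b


Counting alternatives per rule:
  D: 3 alternative(s)
  S: 3 alternative(s)
  E: 3 alternative(s)
  A: 1 alternative(s)
Sum: 3 + 3 + 3 + 1 = 10

10


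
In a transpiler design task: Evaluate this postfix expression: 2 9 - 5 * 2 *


Processing tokens left to right:
Push 2, Push 9
Pop 2 and 9, compute 2 - 9 = -7, push -7
Push 5
Pop -7 and 5, compute -7 * 5 = -35, push -35
Push 2
Pop -35 and 2, compute -35 * 2 = -70, push -70
Stack result: -70

-70


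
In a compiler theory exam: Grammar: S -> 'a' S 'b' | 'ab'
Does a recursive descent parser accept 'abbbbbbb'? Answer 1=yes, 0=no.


Grammar accepts strings of the form a^n b^n (n >= 1)
Word: 'abbbbbbb'
Counting: 1 a's and 7 b's
Check: 1 == 7? No
Mismatch: a-count != b-count
Rejected

0


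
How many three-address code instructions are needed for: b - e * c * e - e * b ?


Expression: b - e * c * e - e * b
Generating three-address code (respecting * over +/- precedence):
  Instruction 1: t1 = e * c
  Instruction 2: t2 = t1 * e
  Instruction 3: t3 = e * b
  Instruction 4: t4 = b - t2
  Instruction 5: t5 = t4 - t3
Total instructions: 5

5


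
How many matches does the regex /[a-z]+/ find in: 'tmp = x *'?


Pattern: /[a-z]+/ (identifiers)
Input: 'tmp = x *'
Scanning for matches:
  Match 1: 'tmp'
  Match 2: 'x'
Total matches: 2

2


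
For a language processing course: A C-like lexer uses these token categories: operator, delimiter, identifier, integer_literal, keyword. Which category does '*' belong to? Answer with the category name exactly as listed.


Token: '*'
Checking categories:
  identifier: no
  integer_literal: no
  operator: YES
  keyword: no
  delimiter: no
Category: operator

operator


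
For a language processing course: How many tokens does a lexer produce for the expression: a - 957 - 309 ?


Scanning 'a - 957 - 309'
Token 1: 'a' -> identifier
Token 2: '-' -> operator
Token 3: '957' -> integer_literal
Token 4: '-' -> operator
Token 5: '309' -> integer_literal
Total tokens: 5

5


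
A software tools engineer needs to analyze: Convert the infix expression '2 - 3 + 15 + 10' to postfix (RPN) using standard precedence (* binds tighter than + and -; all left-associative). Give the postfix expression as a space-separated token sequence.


Applying the shunting-yard algorithm:
  Operand 2 -> output
  Push '-' onto operator stack -> op-stack: [-]
  Operand 3 -> output
  See '+' (prec 1); top '-' (prec 1) >= it -> pop '-' to output
  Push '+' onto operator stack -> op-stack: [+]
  Operand 15 -> output
  See '+' (prec 1); top '+' (prec 1) >= it -> pop '+' to output
  Push '+' onto operator stack -> op-stack: [+]
  Operand 10 -> output
  End of input: pop '+' to output
Postfix result: 2 3 - 15 + 10 +

2 3 - 15 + 10 +


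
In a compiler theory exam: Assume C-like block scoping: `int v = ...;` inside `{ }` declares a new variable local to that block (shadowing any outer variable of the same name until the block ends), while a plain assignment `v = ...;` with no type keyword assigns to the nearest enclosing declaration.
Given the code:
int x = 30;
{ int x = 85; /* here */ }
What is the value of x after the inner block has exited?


Analyzing scoping rules:
Outer scope: declares x = 30
Inner block: 'int x = 85;' declares a NEW x that shadows the outer one
When the block exits the inner x goes out of scope; the outer x was never modified -> 30
Result: 30

30


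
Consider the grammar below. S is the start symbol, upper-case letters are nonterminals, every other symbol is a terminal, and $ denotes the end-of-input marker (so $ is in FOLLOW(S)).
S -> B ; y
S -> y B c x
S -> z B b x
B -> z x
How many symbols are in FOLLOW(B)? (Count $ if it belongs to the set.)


S is the start symbol and does not occur in any rule body, so FOLLOW(S) = {$}.
Examining every occurrence of B in a rule body:
  S -> B ; y : B is followed by terminal ';' -> add ';'
  S -> y B c x : B is followed by terminal 'c' -> add 'c'
  S -> z B b x : B is followed by terminal 'b' -> add 'b'
  B -> z x : B does not occur in the body -> contributes nothing
FOLLOW(B) = {;, b, c}
Count: 3

3


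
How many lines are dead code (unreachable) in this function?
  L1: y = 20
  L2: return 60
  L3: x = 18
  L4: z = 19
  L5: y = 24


Analyzing control flow:
  L1: reachable (before return)
  L2: reachable (return statement)
  L3: DEAD (after return at L2)
  L4: DEAD (after return at L2)
  L5: DEAD (after return at L2)
Return at L2, total lines = 5
Dead lines: L3 through L5
Count: 3

3


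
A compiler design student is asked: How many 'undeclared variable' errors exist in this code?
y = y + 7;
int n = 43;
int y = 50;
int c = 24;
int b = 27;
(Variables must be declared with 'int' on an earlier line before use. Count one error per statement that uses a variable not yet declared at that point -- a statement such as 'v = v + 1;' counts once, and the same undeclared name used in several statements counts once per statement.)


Scanning code line by line:
  Line 1: use 'y' -> ERROR (undeclared)
  Line 2: declare 'n' -> declared = ['n']
  Line 3: declare 'y' -> declared = ['n', 'y']
  Line 4: declare 'c' -> declared = ['c', 'n', 'y']
  Line 5: declare 'b' -> declared = ['b', 'c', 'n', 'y']
Total undeclared variable errors: 1

1


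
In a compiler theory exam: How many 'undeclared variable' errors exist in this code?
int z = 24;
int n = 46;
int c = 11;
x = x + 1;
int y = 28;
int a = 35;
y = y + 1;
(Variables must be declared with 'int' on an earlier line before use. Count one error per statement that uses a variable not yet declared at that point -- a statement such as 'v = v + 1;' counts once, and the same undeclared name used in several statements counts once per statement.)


Scanning code line by line:
  Line 1: declare 'z' -> declared = ['z']
  Line 2: declare 'n' -> declared = ['n', 'z']
  Line 3: declare 'c' -> declared = ['c', 'n', 'z']
  Line 4: use 'x' -> ERROR (undeclared)
  Line 5: declare 'y' -> declared = ['c', 'n', 'y', 'z']
  Line 6: declare 'a' -> declared = ['a', 'c', 'n', 'y', 'z']
  Line 7: use 'y' -> OK (declared)
Total undeclared variable errors: 1

1


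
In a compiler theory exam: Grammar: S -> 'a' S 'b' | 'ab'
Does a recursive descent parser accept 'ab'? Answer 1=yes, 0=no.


Grammar accepts strings of the form a^n b^n (n >= 1)
Word: 'ab'
Counting: 1 a's and 1 b's
Check: 1 == 1? Yes
Derivation (S -> aSb applied 0 time(s), then S -> ab): S => ab
Accepted

1


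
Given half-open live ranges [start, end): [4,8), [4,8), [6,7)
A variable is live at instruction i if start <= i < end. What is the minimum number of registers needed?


Live ranges:
  Var0: [4, 8)
  Var1: [4, 8)
  Var2: [6, 7)
Sweep-line events (position, delta, active):
  pos=4 start -> active=1
  pos=4 start -> active=2
  pos=6 start -> active=3
  pos=7 end -> active=2
  pos=8 end -> active=1
  pos=8 end -> active=0
Maximum simultaneous active: 3
Minimum registers needed: 3

3


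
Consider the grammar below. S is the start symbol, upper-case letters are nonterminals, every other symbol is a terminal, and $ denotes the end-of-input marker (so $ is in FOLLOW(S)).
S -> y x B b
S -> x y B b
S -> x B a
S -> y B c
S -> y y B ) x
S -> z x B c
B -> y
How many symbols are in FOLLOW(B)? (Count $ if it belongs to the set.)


S is the start symbol and does not occur in any rule body, so FOLLOW(S) = {$}.
Examining every occurrence of B in a rule body:
  S -> y x B b : B is followed by terminal 'b' -> add 'b'
  S -> x y B b : B is followed by terminal 'b' -> add 'b' (already in the set)
  S -> x B a : B is followed by terminal 'a' -> add 'a'
  S -> y B c : B is followed by terminal 'c' -> add 'c'
  S -> y y B ) x : B is followed by terminal ')' -> add ')'
  S -> z x B c : B is followed by terminal 'c' -> add 'c' (already in the set)
  B -> y : B does not occur in the body -> contributes nothing
FOLLOW(B) = {), a, b, c}
Count: 4

4


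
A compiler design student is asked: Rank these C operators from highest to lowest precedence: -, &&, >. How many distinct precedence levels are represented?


Looking up precedence for each operator:
  - -> precedence 5
  && -> precedence 2
  > -> precedence 4
Sorted highest to lowest: -, >, &&
Distinct precedence values: [5, 4, 2]
Number of distinct levels: 3

3


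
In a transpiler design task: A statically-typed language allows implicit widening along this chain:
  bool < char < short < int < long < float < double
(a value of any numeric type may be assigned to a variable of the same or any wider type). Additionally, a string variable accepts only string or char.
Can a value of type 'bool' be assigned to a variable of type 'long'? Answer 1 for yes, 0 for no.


Target variable type: long
Source value type: bool
Numeric ranks: bool=0, long=4
Widening allowed iff rank(source) <= rank(target): 0 <= 4? Yes
Result: 1

1


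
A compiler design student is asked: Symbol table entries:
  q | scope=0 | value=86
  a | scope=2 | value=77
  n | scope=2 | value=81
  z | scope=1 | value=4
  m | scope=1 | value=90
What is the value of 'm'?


Searching symbol table for 'm':
  q | scope=0 | value=86
  a | scope=2 | value=77
  n | scope=2 | value=81
  z | scope=1 | value=4
  m | scope=1 | value=90 <- MATCH
Found 'm' at scope 1 with value 90

90


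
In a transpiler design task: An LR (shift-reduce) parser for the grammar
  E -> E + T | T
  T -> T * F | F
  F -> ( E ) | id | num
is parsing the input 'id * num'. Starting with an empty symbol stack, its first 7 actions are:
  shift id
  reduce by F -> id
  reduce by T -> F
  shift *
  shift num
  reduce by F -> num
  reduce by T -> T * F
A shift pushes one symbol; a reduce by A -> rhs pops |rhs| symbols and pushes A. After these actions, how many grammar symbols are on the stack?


Tracking the symbol stack through each action:
  Action 1: shift 'id' : push -> stack = [id] (size 1)
  Action 2: reduce by F -> id : pop 1, push F -> stack = [F] (size 1)
  Action 3: reduce by T -> F : pop 1, push T -> stack = [T] (size 1)
  Action 4: shift '*' : push -> stack = [T, *] (size 2)
  Action 5: shift 'num' : push -> stack = [T, *, num] (size 3)
  Action 6: reduce by F -> num : pop 1, push F -> stack = [T, *, F] (size 3)
  Action 7: reduce by T -> T * F : pop 3, push T -> stack = [T] (size 1)
Final stack size: 1

1


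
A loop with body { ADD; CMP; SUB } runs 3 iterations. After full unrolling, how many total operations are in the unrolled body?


Loop body operations: ADD, CMP, SUB (3 ops per iteration)
Unrolling 3 iterations:
  Iteration 1: ADD, CMP, SUB (3 ops)
  Iteration 2: ADD, CMP, SUB (3 ops)
  Iteration 3: ADD, CMP, SUB (3 ops)
Total: 3 iterations * 3 ops/iter = 9 operations

9
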